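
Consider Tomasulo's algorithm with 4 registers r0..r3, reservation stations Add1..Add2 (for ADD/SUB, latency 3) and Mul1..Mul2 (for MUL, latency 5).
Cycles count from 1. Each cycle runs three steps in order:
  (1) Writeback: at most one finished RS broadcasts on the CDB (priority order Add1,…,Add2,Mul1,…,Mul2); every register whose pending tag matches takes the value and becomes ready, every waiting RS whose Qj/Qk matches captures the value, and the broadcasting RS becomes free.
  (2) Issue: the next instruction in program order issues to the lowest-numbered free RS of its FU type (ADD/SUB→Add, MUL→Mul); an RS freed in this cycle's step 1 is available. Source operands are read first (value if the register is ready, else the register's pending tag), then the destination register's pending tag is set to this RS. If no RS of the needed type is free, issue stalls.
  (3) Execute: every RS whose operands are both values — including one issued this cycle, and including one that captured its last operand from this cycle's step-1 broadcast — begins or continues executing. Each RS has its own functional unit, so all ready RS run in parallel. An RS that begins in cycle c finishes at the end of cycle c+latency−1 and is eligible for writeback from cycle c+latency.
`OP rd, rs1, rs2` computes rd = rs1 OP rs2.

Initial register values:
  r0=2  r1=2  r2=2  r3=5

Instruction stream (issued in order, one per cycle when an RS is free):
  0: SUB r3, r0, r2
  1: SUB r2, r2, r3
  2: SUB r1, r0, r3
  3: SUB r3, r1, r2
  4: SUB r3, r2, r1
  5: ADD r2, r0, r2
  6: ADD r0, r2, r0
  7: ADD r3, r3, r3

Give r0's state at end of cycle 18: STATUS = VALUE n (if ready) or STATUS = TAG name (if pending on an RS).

STATUS = VALUE 6

  c1: issue SUB r3<-Add1  regs: r0:2,r1:2,r2:2,r3:Add1
  c2: issue SUB r2<-Add2  regs: r0:2,r1:2,r2:Add2,r3:Add1
  c3: stall  regs: r0:2,r1:2,r2:Add2,r3:Add1
  c4: CDB Add1=0; issue SUB r1<-Add1  regs: r0:2,r1:Add1,r2:Add2,r3:0
  c5: stall  regs: r0:2,r1:Add1,r2:Add2,r3:0
  c6: stall  regs: r0:2,r1:Add1,r2:Add2,r3:0
  c7: CDB Add1=2; issue SUB r3<-Add1  regs: r0:2,r1:2,r2:Add2,r3:Add1
  c8: CDB Add2=2; issue SUB r3<-Add2  regs: r0:2,r1:2,r2:2,r3:Add2
  c9: stall  regs: r0:2,r1:2,r2:2,r3:Add2
  c10: stall  regs: r0:2,r1:2,r2:2,r3:Add2
  c11: CDB Add1=0; issue ADD r2<-Add1  regs: r0:2,r1:2,r2:Add1,r3:Add2
  c12: CDB Add2=0; issue ADD r0<-Add2  regs: r0:Add2,r1:2,r2:Add1,r3:0
  c13: stall  regs: r0:Add2,r1:2,r2:Add1,r3:0
  c14: CDB Add1=4; issue ADD r3<-Add1  regs: r0:Add2,r1:2,r2:4,r3:Add1
  c15: -  regs: r0:Add2,r1:2,r2:4,r3:Add1
  c16: -  regs: r0:Add2,r1:2,r2:4,r3:Add1
  c17: CDB Add1=0  regs: r0:Add2,r1:2,r2:4,r3:0
  c18: CDB Add2=6  regs: r0:6,r1:2,r2:4,r3:0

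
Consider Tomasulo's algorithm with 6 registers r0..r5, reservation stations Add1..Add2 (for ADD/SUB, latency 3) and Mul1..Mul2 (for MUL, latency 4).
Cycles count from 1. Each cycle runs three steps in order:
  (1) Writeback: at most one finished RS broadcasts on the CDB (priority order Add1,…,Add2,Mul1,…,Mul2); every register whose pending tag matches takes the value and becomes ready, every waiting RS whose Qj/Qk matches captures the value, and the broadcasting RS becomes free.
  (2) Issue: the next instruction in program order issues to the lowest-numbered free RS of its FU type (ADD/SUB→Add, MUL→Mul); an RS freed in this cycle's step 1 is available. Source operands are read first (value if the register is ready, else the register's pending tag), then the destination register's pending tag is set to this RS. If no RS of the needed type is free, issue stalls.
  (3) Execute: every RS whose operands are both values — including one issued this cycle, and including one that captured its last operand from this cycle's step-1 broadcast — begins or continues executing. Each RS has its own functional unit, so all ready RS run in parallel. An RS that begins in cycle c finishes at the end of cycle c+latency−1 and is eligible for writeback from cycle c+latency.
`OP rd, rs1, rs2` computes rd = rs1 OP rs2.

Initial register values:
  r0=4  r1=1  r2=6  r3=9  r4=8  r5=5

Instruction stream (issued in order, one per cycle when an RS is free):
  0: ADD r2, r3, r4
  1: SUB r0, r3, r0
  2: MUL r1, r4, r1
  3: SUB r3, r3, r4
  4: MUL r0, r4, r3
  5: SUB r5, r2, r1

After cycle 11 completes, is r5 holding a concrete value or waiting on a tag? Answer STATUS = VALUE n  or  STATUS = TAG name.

cycle 1: issue ADD r2<-Add1 // r0:4,r1:1,r2:Add1,r3:9,r4:8,r5:5
cycle 2: issue SUB r0<-Add2 // r0:Add2,r1:1,r2:Add1,r3:9,r4:8,r5:5
cycle 3: issue MUL r1<-Mul1 // r0:Add2,r1:Mul1,r2:Add1,r3:9,r4:8,r5:5
cycle 4: CDB Add1=17; issue SUB r3<-Add1 // r0:Add2,r1:Mul1,r2:17,r3:Add1,r4:8,r5:5
cycle 5: CDB Add2=5; issue MUL r0<-Mul2 // r0:Mul2,r1:Mul1,r2:17,r3:Add1,r4:8,r5:5
cycle 6: issue SUB r5<-Add2 // r0:Mul2,r1:Mul1,r2:17,r3:Add1,r4:8,r5:Add2
cycle 7: CDB Add1=1 // r0:Mul2,r1:Mul1,r2:17,r3:1,r4:8,r5:Add2
cycle 8: CDB Mul1=8 // r0:Mul2,r1:8,r2:17,r3:1,r4:8,r5:Add2
cycle 9: - // r0:Mul2,r1:8,r2:17,r3:1,r4:8,r5:Add2
cycle 10: - // r0:Mul2,r1:8,r2:17,r3:1,r4:8,r5:Add2
cycle 11: CDB Add2=9 // r0:Mul2,r1:8,r2:17,r3:1,r4:8,r5:9

STATUS = VALUE 9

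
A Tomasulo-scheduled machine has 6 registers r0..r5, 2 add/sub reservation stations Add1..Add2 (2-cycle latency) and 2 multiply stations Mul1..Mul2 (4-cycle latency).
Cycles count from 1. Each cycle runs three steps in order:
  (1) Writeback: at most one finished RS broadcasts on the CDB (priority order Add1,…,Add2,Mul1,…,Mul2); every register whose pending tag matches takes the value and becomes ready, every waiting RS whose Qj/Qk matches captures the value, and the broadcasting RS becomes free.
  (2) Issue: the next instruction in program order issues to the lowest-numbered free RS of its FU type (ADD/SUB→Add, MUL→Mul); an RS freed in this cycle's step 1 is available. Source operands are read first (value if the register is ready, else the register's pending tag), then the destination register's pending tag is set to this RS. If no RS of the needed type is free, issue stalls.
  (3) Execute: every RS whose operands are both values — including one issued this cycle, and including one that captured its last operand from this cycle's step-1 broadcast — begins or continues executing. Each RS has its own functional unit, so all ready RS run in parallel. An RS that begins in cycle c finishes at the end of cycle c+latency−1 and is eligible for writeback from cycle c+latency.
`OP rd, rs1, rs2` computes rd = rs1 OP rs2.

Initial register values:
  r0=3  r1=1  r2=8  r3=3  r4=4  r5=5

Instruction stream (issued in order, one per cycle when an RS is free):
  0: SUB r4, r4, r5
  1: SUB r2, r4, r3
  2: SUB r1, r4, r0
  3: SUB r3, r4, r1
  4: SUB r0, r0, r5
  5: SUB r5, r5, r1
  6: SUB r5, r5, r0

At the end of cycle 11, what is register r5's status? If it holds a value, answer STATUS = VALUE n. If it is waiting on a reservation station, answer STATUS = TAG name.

cycle 1: issue SUB r4<-Add1 // r0:3,r1:1,r2:8,r3:3,r4:Add1,r5:5
cycle 2: issue SUB r2<-Add2 // r0:3,r1:1,r2:Add2,r3:3,r4:Add1,r5:5
cycle 3: CDB Add1=-1; issue SUB r1<-Add1 // r0:3,r1:Add1,r2:Add2,r3:3,r4:-1,r5:5
cycle 4: stall // r0:3,r1:Add1,r2:Add2,r3:3,r4:-1,r5:5
cycle 5: CDB Add1=-4; issue SUB r3<-Add1 // r0:3,r1:-4,r2:Add2,r3:Add1,r4:-1,r5:5
cycle 6: CDB Add2=-4; issue SUB r0<-Add2 // r0:Add2,r1:-4,r2:-4,r3:Add1,r4:-1,r5:5
cycle 7: CDB Add1=3; issue SUB r5<-Add1 // r0:Add2,r1:-4,r2:-4,r3:3,r4:-1,r5:Add1
cycle 8: CDB Add2=-2; issue SUB r5<-Add2 // r0:-2,r1:-4,r2:-4,r3:3,r4:-1,r5:Add2
cycle 9: CDB Add1=9 // r0:-2,r1:-4,r2:-4,r3:3,r4:-1,r5:Add2
cycle 10: - // r0:-2,r1:-4,r2:-4,r3:3,r4:-1,r5:Add2
cycle 11: CDB Add2=11 // r0:-2,r1:-4,r2:-4,r3:3,r4:-1,r5:11

STATUS = VALUE 11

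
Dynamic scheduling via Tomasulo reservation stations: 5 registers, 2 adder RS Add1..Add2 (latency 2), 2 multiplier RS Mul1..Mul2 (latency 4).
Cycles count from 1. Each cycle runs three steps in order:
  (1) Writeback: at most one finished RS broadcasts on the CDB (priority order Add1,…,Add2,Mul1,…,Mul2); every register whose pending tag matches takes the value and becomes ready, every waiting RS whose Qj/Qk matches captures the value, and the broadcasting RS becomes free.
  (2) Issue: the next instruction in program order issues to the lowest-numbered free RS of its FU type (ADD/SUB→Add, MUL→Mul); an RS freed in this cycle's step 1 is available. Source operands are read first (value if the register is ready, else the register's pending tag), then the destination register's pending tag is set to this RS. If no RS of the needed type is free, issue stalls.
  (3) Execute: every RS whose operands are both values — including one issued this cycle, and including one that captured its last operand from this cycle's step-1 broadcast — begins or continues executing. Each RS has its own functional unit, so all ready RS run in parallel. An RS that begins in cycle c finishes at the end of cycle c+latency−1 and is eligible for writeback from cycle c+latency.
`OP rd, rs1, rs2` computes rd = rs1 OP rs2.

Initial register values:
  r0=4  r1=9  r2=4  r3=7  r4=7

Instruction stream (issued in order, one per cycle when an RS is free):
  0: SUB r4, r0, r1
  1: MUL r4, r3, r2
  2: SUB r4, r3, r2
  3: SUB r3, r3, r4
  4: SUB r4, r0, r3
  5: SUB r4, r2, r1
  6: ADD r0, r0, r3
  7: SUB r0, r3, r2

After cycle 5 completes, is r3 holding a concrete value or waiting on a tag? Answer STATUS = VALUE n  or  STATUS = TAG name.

c1: issue SUB r4<-Add1 | r0:4,r1:9,r2:4,r3:7,r4:Add1
c2: issue MUL r4<-Mul1 | r0:4,r1:9,r2:4,r3:7,r4:Mul1
c3: CDB Add1=-5; issue SUB r4<-Add1 | r0:4,r1:9,r2:4,r3:7,r4:Add1
c4: issue SUB r3<-Add2 | r0:4,r1:9,r2:4,r3:Add2,r4:Add1
c5: CDB Add1=3; issue SUB r4<-Add1 | r0:4,r1:9,r2:4,r3:Add2,r4:Add1

STATUS = TAG Add2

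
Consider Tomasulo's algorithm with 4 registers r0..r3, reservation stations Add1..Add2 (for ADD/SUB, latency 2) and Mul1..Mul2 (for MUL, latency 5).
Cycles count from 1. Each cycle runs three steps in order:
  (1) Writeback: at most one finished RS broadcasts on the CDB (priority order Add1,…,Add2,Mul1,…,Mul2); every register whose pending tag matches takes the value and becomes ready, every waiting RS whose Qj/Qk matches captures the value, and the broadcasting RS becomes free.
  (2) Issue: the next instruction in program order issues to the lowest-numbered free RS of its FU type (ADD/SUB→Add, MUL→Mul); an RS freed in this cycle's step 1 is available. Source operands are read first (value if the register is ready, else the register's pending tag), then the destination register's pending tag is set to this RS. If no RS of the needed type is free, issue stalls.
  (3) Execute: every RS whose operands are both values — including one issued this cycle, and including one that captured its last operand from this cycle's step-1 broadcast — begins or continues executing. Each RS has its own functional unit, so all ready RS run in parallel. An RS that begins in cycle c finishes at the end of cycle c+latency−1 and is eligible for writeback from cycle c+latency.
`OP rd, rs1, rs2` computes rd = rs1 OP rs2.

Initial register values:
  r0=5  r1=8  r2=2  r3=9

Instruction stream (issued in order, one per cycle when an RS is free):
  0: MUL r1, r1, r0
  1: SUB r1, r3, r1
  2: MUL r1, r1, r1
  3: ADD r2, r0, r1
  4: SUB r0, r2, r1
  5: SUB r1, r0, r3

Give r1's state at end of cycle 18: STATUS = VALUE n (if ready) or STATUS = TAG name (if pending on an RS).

  c1: issue MUL r1<-Mul1  regs: r0:5,r1:Mul1,r2:2,r3:9
  c2: issue SUB r1<-Add1  regs: r0:5,r1:Add1,r2:2,r3:9
  c3: issue MUL r1<-Mul2  regs: r0:5,r1:Mul2,r2:2,r3:9
  c4: issue ADD r2<-Add2  regs: r0:5,r1:Mul2,r2:Add2,r3:9
  c5: stall  regs: r0:5,r1:Mul2,r2:Add2,r3:9
  c6: CDB Mul1=40; stall  regs: r0:5,r1:Mul2,r2:Add2,r3:9
  c7: stall  regs: r0:5,r1:Mul2,r2:Add2,r3:9
  c8: CDB Add1=-31; issue SUB r0<-Add1  regs: r0:Add1,r1:Mul2,r2:Add2,r3:9
  c9: stall  regs: r0:Add1,r1:Mul2,r2:Add2,r3:9
  c10: stall  regs: r0:Add1,r1:Mul2,r2:Add2,r3:9
  c11: stall  regs: r0:Add1,r1:Mul2,r2:Add2,r3:9
  c12: stall  regs: r0:Add1,r1:Mul2,r2:Add2,r3:9
  c13: CDB Mul2=961; stall  regs: r0:Add1,r1:961,r2:Add2,r3:9
  c14: stall  regs: r0:Add1,r1:961,r2:Add2,r3:9
  c15: CDB Add2=966; issue SUB r1<-Add2  regs: r0:Add1,r1:Add2,r2:966,r3:9
  c16: -  regs: r0:Add1,r1:Add2,r2:966,r3:9
  c17: CDB Add1=5  regs: r0:5,r1:Add2,r2:966,r3:9
  c18: -  regs: r0:5,r1:Add2,r2:966,r3:9

STATUS = TAG Add2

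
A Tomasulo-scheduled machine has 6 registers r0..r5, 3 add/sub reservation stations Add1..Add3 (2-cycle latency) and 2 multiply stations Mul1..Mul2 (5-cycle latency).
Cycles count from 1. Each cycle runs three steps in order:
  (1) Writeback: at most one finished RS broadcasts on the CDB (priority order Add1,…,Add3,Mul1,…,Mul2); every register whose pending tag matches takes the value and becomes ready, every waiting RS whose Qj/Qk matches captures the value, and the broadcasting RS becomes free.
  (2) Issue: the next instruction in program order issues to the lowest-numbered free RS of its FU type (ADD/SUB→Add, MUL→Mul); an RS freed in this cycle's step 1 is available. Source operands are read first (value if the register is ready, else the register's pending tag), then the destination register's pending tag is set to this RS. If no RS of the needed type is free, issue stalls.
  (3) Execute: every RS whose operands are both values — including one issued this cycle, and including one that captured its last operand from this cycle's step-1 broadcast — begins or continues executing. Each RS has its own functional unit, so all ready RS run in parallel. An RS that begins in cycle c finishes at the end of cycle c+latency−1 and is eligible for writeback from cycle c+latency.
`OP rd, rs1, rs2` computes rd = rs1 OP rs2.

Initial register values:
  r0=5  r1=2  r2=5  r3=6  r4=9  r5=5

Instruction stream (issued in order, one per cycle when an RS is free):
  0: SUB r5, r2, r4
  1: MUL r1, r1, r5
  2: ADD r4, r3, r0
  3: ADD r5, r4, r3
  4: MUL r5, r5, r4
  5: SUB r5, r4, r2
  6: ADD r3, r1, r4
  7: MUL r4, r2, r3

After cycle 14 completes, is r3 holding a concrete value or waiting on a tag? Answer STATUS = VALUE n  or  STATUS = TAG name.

  c1: issue SUB r5<-Add1  regs: r0:5,r1:2,r2:5,r3:6,r4:9,r5:Add1
  c2: issue MUL r1<-Mul1  regs: r0:5,r1:Mul1,r2:5,r3:6,r4:9,r5:Add1
  c3: CDB Add1=-4; issue ADD r4<-Add1  regs: r0:5,r1:Mul1,r2:5,r3:6,r4:Add1,r5:-4
  c4: issue ADD r5<-Add2  regs: r0:5,r1:Mul1,r2:5,r3:6,r4:Add1,r5:Add2
  c5: CDB Add1=11; issue MUL r5<-Mul2  regs: r0:5,r1:Mul1,r2:5,r3:6,r4:11,r5:Mul2
  c6: issue SUB r5<-Add1  regs: r0:5,r1:Mul1,r2:5,r3:6,r4:11,r5:Add1
  c7: CDB Add2=17; issue ADD r3<-Add2  regs: r0:5,r1:Mul1,r2:5,r3:Add2,r4:11,r5:Add1
  c8: CDB Add1=6; stall  regs: r0:5,r1:Mul1,r2:5,r3:Add2,r4:11,r5:6
  c9: CDB Mul1=-8; issue MUL r4<-Mul1  regs: r0:5,r1:-8,r2:5,r3:Add2,r4:Mul1,r5:6
  c10: -  regs: r0:5,r1:-8,r2:5,r3:Add2,r4:Mul1,r5:6
  c11: CDB Add2=3  regs: r0:5,r1:-8,r2:5,r3:3,r4:Mul1,r5:6
  c12: CDB Mul2=187  regs: r0:5,r1:-8,r2:5,r3:3,r4:Mul1,r5:6
  c13: -  regs: r0:5,r1:-8,r2:5,r3:3,r4:Mul1,r5:6
  c14: -  regs: r0:5,r1:-8,r2:5,r3:3,r4:Mul1,r5:6

STATUS = VALUE 3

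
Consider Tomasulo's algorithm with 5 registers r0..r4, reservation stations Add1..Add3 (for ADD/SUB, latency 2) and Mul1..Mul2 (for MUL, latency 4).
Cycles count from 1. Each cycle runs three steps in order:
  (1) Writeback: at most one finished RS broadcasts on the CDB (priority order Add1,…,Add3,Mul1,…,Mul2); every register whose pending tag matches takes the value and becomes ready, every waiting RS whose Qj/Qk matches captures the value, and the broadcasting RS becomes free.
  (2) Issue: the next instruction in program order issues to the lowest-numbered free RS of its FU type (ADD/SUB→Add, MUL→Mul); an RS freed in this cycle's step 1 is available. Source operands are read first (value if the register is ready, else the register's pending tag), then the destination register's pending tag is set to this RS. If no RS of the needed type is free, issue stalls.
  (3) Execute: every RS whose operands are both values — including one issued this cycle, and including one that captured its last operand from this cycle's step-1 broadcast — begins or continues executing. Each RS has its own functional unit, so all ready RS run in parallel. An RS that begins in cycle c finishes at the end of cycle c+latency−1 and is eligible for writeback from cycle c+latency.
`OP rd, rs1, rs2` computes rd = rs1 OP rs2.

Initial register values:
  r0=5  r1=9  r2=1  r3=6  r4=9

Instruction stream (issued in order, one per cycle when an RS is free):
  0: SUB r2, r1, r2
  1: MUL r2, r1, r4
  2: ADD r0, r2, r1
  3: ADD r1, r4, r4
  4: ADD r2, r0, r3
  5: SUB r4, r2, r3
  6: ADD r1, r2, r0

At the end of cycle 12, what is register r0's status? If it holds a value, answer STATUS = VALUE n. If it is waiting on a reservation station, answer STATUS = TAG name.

cycle 1: issue SUB r2<-Add1 // r0:5,r1:9,r2:Add1,r3:6,r4:9
cycle 2: issue MUL r2<-Mul1 // r0:5,r1:9,r2:Mul1,r3:6,r4:9
cycle 3: CDB Add1=8; issue ADD r0<-Add1 // r0:Add1,r1:9,r2:Mul1,r3:6,r4:9
cycle 4: issue ADD r1<-Add2 // r0:Add1,r1:Add2,r2:Mul1,r3:6,r4:9
cycle 5: issue ADD r2<-Add3 // r0:Add1,r1:Add2,r2:Add3,r3:6,r4:9
cycle 6: CDB Add2=18; issue SUB r4<-Add2 // r0:Add1,r1:18,r2:Add3,r3:6,r4:Add2
cycle 7: CDB Mul1=81; stall // r0:Add1,r1:18,r2:Add3,r3:6,r4:Add2
cycle 8: stall // r0:Add1,r1:18,r2:Add3,r3:6,r4:Add2
cycle 9: CDB Add1=90; issue ADD r1<-Add1 // r0:90,r1:Add1,r2:Add3,r3:6,r4:Add2
cycle 10: - // r0:90,r1:Add1,r2:Add3,r3:6,r4:Add2
cycle 11: CDB Add3=96 // r0:90,r1:Add1,r2:96,r3:6,r4:Add2
cycle 12: - // r0:90,r1:Add1,r2:96,r3:6,r4:Add2

STATUS = VALUE 90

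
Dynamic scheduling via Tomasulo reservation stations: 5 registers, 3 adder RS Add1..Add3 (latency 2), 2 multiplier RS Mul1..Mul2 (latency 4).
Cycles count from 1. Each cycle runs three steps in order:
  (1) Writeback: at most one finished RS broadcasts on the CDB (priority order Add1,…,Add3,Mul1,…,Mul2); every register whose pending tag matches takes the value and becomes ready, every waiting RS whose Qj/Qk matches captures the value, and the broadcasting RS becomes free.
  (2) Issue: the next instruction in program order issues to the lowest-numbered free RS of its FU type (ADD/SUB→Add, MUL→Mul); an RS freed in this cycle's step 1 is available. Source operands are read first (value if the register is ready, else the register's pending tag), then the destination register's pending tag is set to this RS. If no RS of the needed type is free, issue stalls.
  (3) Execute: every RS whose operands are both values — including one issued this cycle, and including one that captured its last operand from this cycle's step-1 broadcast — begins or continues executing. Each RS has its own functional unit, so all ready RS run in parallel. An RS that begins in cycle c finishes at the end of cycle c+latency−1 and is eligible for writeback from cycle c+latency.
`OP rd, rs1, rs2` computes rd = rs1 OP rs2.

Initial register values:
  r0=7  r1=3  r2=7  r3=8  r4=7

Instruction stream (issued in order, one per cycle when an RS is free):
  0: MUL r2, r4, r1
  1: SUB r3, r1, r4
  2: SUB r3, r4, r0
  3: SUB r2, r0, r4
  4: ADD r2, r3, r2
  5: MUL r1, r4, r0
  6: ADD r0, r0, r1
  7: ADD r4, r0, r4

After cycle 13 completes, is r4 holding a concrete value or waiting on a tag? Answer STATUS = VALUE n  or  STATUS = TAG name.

STATUS = TAG Add2

cycle 1: issue MUL r2<-Mul1 // r0:7,r1:3,r2:Mul1,r3:8,r4:7
cycle 2: issue SUB r3<-Add1 // r0:7,r1:3,r2:Mul1,r3:Add1,r4:7
cycle 3: issue SUB r3<-Add2 // r0:7,r1:3,r2:Mul1,r3:Add2,r4:7
cycle 4: CDB Add1=-4; issue SUB r2<-Add1 // r0:7,r1:3,r2:Add1,r3:Add2,r4:7
cycle 5: CDB Add2=0; issue ADD r2<-Add2 // r0:7,r1:3,r2:Add2,r3:0,r4:7
cycle 6: CDB Add1=0; issue MUL r1<-Mul2 // r0:7,r1:Mul2,r2:Add2,r3:0,r4:7
cycle 7: CDB Mul1=21; issue ADD r0<-Add1 // r0:Add1,r1:Mul2,r2:Add2,r3:0,r4:7
cycle 8: CDB Add2=0; issue ADD r4<-Add2 // r0:Add1,r1:Mul2,r2:0,r3:0,r4:Add2
cycle 9: - // r0:Add1,r1:Mul2,r2:0,r3:0,r4:Add2
cycle 10: CDB Mul2=49 // r0:Add1,r1:49,r2:0,r3:0,r4:Add2
cycle 11: - // r0:Add1,r1:49,r2:0,r3:0,r4:Add2
cycle 12: CDB Add1=56 // r0:56,r1:49,r2:0,r3:0,r4:Add2
cycle 13: - // r0:56,r1:49,r2:0,r3:0,r4:Add2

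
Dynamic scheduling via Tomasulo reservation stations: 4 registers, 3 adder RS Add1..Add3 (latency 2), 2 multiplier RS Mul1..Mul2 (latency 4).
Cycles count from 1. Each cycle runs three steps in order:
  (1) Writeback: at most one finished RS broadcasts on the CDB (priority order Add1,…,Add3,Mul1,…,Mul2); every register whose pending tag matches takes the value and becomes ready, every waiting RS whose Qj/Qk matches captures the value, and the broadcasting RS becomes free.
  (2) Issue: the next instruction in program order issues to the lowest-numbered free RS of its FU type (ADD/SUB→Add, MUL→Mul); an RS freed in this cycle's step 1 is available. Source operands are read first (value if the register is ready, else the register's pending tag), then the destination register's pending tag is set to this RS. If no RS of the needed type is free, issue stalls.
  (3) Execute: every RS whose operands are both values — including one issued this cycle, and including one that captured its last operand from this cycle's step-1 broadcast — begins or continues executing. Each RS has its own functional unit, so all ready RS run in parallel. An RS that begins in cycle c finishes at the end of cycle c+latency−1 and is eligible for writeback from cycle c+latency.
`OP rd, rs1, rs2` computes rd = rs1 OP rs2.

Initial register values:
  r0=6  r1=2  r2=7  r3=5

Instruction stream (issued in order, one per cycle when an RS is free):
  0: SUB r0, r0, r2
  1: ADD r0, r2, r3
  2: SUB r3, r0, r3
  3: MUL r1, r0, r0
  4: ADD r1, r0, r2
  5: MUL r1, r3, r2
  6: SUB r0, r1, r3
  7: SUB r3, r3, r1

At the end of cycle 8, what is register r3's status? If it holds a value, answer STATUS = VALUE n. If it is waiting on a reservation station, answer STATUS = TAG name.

STATUS = TAG Add2

  c1: issue SUB r0<-Add1  regs: r0:Add1,r1:2,r2:7,r3:5
  c2: issue ADD r0<-Add2  regs: r0:Add2,r1:2,r2:7,r3:5
  c3: CDB Add1=-1; issue SUB r3<-Add1  regs: r0:Add2,r1:2,r2:7,r3:Add1
  c4: CDB Add2=12; issue MUL r1<-Mul1  regs: r0:12,r1:Mul1,r2:7,r3:Add1
  c5: issue ADD r1<-Add2  regs: r0:12,r1:Add2,r2:7,r3:Add1
  c6: CDB Add1=7; issue MUL r1<-Mul2  regs: r0:12,r1:Mul2,r2:7,r3:7
  c7: CDB Add2=19; issue SUB r0<-Add1  regs: r0:Add1,r1:Mul2,r2:7,r3:7
  c8: CDB Mul1=144; issue SUB r3<-Add2  regs: r0:Add1,r1:Mul2,r2:7,r3:Add2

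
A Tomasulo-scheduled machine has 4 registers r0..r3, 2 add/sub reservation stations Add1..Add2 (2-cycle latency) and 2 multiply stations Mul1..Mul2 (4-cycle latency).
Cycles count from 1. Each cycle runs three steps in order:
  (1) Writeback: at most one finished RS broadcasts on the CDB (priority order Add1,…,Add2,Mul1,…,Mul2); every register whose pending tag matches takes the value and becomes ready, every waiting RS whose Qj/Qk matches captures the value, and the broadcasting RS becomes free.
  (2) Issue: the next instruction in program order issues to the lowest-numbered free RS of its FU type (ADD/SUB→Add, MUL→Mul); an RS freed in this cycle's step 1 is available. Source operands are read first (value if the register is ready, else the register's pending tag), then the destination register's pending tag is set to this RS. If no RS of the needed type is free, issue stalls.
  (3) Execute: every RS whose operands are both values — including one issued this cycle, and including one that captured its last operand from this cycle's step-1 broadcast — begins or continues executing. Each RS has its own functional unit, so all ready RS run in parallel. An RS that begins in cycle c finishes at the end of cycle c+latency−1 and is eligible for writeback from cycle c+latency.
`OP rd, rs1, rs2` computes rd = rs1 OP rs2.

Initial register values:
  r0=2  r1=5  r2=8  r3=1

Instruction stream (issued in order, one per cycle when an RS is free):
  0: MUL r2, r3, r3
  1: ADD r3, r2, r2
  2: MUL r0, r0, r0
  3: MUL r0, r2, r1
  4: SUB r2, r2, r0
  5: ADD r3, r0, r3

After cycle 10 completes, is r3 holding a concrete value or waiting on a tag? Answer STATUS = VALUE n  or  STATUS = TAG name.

STATUS = TAG Add1

  c1: issue MUL r2<-Mul1  regs: r0:2,r1:5,r2:Mul1,r3:1
  c2: issue ADD r3<-Add1  regs: r0:2,r1:5,r2:Mul1,r3:Add1
  c3: issue MUL r0<-Mul2  regs: r0:Mul2,r1:5,r2:Mul1,r3:Add1
  c4: stall  regs: r0:Mul2,r1:5,r2:Mul1,r3:Add1
  c5: CDB Mul1=1; issue MUL r0<-Mul1  regs: r0:Mul1,r1:5,r2:1,r3:Add1
  c6: issue SUB r2<-Add2  regs: r0:Mul1,r1:5,r2:Add2,r3:Add1
  c7: CDB Add1=2; issue ADD r3<-Add1  regs: r0:Mul1,r1:5,r2:Add2,r3:Add1
  c8: CDB Mul2=4  regs: r0:Mul1,r1:5,r2:Add2,r3:Add1
  c9: CDB Mul1=5  regs: r0:5,r1:5,r2:Add2,r3:Add1
  c10: -  regs: r0:5,r1:5,r2:Add2,r3:Add1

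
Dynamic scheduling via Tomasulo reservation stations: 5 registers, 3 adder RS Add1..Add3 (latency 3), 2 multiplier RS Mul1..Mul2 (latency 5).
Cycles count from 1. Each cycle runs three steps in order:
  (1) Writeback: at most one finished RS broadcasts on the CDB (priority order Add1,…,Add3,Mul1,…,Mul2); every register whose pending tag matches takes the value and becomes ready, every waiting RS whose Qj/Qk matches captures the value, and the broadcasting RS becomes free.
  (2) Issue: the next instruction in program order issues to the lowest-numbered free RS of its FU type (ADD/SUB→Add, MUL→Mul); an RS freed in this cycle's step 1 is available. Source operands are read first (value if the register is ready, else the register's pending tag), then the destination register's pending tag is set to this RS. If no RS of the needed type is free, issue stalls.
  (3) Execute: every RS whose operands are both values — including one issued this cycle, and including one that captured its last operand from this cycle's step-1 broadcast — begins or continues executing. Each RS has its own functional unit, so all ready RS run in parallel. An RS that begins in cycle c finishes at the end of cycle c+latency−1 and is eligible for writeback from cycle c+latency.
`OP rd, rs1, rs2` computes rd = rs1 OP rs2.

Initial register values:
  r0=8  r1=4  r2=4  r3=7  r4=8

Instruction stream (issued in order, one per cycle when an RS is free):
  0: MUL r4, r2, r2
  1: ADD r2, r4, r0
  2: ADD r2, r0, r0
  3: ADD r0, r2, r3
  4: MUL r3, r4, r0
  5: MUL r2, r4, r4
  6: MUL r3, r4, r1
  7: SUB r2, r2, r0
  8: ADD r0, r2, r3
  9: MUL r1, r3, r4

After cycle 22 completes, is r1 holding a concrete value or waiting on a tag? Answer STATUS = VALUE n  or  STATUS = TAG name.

  c1: issue MUL r4<-Mul1  regs: r0:8,r1:4,r2:4,r3:7,r4:Mul1
  c2: issue ADD r2<-Add1  regs: r0:8,r1:4,r2:Add1,r3:7,r4:Mul1
  c3: issue ADD r2<-Add2  regs: r0:8,r1:4,r2:Add2,r3:7,r4:Mul1
  c4: issue ADD r0<-Add3  regs: r0:Add3,r1:4,r2:Add2,r3:7,r4:Mul1
  c5: issue MUL r3<-Mul2  regs: r0:Add3,r1:4,r2:Add2,r3:Mul2,r4:Mul1
  c6: CDB Add2=16; stall  regs: r0:Add3,r1:4,r2:16,r3:Mul2,r4:Mul1
  c7: CDB Mul1=16; issue MUL r2<-Mul1  regs: r0:Add3,r1:4,r2:Mul1,r3:Mul2,r4:16
  c8: stall  regs: r0:Add3,r1:4,r2:Mul1,r3:Mul2,r4:16
  c9: CDB Add3=23; stall  regs: r0:23,r1:4,r2:Mul1,r3:Mul2,r4:16
  c10: CDB Add1=24; stall  regs: r0:23,r1:4,r2:Mul1,r3:Mul2,r4:16
  c11: stall  regs: r0:23,r1:4,r2:Mul1,r3:Mul2,r4:16
  c12: CDB Mul1=256; issue MUL r3<-Mul1  regs: r0:23,r1:4,r2:256,r3:Mul1,r4:16
  c13: issue SUB r2<-Add1  regs: r0:23,r1:4,r2:Add1,r3:Mul1,r4:16
  c14: CDB Mul2=368; issue ADD r0<-Add2  regs: r0:Add2,r1:4,r2:Add1,r3:Mul1,r4:16
  c15: issue MUL r1<-Mul2  regs: r0:Add2,r1:Mul2,r2:Add1,r3:Mul1,r4:16
  c16: CDB Add1=233  regs: r0:Add2,r1:Mul2,r2:233,r3:Mul1,r4:16
  c17: CDB Mul1=64  regs: r0:Add2,r1:Mul2,r2:233,r3:64,r4:16
  c18: -  regs: r0:Add2,r1:Mul2,r2:233,r3:64,r4:16
  c19: -  regs: r0:Add2,r1:Mul2,r2:233,r3:64,r4:16
  c20: CDB Add2=297  regs: r0:297,r1:Mul2,r2:233,r3:64,r4:16
  c21: -  regs: r0:297,r1:Mul2,r2:233,r3:64,r4:16
  c22: CDB Mul2=1024  regs: r0:297,r1:1024,r2:233,r3:64,r4:16

STATUS = VALUE 1024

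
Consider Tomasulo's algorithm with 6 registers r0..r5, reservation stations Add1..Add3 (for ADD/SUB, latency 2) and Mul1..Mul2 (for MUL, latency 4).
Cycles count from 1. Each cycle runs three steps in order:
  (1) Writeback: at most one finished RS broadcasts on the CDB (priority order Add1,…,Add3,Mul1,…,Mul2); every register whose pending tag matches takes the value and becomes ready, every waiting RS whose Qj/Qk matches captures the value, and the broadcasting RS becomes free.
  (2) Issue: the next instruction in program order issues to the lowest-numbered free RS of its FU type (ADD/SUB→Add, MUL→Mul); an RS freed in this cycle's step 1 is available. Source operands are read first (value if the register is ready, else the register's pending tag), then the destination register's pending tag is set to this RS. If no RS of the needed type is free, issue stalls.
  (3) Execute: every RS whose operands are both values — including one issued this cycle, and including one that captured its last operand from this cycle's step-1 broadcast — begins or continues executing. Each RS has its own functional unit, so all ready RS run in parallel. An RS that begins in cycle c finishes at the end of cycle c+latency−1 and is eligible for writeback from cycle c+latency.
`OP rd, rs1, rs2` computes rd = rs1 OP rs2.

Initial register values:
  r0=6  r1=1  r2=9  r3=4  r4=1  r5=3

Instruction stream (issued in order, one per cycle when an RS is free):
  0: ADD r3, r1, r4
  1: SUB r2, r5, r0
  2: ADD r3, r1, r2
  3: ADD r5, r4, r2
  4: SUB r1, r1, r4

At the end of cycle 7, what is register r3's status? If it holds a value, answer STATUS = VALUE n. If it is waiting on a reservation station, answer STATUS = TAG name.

  c1: issue ADD r3<-Add1  regs: r0:6,r1:1,r2:9,r3:Add1,r4:1,r5:3
  c2: issue SUB r2<-Add2  regs: r0:6,r1:1,r2:Add2,r3:Add1,r4:1,r5:3
  c3: CDB Add1=2; issue ADD r3<-Add1  regs: r0:6,r1:1,r2:Add2,r3:Add1,r4:1,r5:3
  c4: CDB Add2=-3; issue ADD r5<-Add2  regs: r0:6,r1:1,r2:-3,r3:Add1,r4:1,r5:Add2
  c5: issue SUB r1<-Add3  regs: r0:6,r1:Add3,r2:-3,r3:Add1,r4:1,r5:Add2
  c6: CDB Add1=-2  regs: r0:6,r1:Add3,r2:-3,r3:-2,r4:1,r5:Add2
  c7: CDB Add2=-2  regs: r0:6,r1:Add3,r2:-3,r3:-2,r4:1,r5:-2

STATUS = VALUE -2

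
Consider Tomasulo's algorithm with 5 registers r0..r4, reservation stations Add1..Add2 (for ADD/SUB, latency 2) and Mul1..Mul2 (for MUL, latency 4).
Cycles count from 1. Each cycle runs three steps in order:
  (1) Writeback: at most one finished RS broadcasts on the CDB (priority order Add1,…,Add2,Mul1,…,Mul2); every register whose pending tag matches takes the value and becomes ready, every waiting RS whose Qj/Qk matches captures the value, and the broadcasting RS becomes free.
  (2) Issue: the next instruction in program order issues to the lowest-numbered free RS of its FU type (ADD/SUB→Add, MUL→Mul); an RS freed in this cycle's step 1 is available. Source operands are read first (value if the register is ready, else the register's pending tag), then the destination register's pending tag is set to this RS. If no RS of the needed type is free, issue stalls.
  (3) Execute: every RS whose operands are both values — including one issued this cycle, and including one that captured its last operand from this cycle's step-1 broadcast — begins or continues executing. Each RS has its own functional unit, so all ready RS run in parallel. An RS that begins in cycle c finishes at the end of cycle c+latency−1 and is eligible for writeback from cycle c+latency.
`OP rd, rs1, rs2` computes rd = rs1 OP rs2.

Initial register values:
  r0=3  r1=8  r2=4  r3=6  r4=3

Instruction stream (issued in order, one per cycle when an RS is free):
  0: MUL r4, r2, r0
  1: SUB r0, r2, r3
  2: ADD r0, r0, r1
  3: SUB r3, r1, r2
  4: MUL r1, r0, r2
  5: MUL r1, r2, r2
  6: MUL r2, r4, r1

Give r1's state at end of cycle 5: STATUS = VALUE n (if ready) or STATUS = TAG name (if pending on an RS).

STATUS = TAG Mul1

  c1: issue MUL r4<-Mul1  regs: r0:3,r1:8,r2:4,r3:6,r4:Mul1
  c2: issue SUB r0<-Add1  regs: r0:Add1,r1:8,r2:4,r3:6,r4:Mul1
  c3: issue ADD r0<-Add2  regs: r0:Add2,r1:8,r2:4,r3:6,r4:Mul1
  c4: CDB Add1=-2; issue SUB r3<-Add1  regs: r0:Add2,r1:8,r2:4,r3:Add1,r4:Mul1
  c5: CDB Mul1=12; issue MUL r1<-Mul1  regs: r0:Add2,r1:Mul1,r2:4,r3:Add1,r4:12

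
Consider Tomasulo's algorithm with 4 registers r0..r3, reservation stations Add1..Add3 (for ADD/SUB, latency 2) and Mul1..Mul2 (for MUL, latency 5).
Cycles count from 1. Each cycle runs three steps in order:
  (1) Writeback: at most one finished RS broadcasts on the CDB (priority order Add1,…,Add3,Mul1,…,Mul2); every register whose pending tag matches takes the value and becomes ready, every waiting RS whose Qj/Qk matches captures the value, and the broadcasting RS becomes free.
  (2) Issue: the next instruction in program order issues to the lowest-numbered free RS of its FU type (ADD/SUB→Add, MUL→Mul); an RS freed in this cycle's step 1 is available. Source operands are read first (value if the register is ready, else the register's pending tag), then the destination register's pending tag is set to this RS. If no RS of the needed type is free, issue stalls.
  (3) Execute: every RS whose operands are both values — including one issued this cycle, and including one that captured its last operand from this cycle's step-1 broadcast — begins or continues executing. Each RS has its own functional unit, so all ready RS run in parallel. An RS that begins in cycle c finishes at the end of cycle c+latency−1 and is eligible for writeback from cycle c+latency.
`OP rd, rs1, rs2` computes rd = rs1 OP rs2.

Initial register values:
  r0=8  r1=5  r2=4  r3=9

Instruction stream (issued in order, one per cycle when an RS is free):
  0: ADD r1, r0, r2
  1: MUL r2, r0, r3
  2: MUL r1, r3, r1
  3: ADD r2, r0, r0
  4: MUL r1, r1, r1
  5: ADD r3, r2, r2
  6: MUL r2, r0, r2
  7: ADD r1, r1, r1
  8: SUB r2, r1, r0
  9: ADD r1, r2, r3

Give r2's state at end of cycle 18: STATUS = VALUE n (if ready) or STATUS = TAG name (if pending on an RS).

  c1: issue ADD r1<-Add1  regs: r0:8,r1:Add1,r2:4,r3:9
  c2: issue MUL r2<-Mul1  regs: r0:8,r1:Add1,r2:Mul1,r3:9
  c3: CDB Add1=12; issue MUL r1<-Mul2  regs: r0:8,r1:Mul2,r2:Mul1,r3:9
  c4: issue ADD r2<-Add1  regs: r0:8,r1:Mul2,r2:Add1,r3:9
  c5: stall  regs: r0:8,r1:Mul2,r2:Add1,r3:9
  c6: CDB Add1=16; stall  regs: r0:8,r1:Mul2,r2:16,r3:9
  c7: CDB Mul1=72; issue MUL r1<-Mul1  regs: r0:8,r1:Mul1,r2:16,r3:9
  c8: CDB Mul2=108; issue ADD r3<-Add1  regs: r0:8,r1:Mul1,r2:16,r3:Add1
  c9: issue MUL r2<-Mul2  regs: r0:8,r1:Mul1,r2:Mul2,r3:Add1
  c10: CDB Add1=32; issue ADD r1<-Add1  regs: r0:8,r1:Add1,r2:Mul2,r3:32
  c11: issue SUB r2<-Add2  regs: r0:8,r1:Add1,r2:Add2,r3:32
  c12: issue ADD r1<-Add3  regs: r0:8,r1:Add3,r2:Add2,r3:32
  c13: CDB Mul1=11664  regs: r0:8,r1:Add3,r2:Add2,r3:32
  c14: CDB Mul2=128  regs: r0:8,r1:Add3,r2:Add2,r3:32
  c15: CDB Add1=23328  regs: r0:8,r1:Add3,r2:Add2,r3:32
  c16: -  regs: r0:8,r1:Add3,r2:Add2,r3:32
  c17: CDB Add2=23320  regs: r0:8,r1:Add3,r2:23320,r3:32
  c18: -  regs: r0:8,r1:Add3,r2:23320,r3:32

STATUS = VALUE 23320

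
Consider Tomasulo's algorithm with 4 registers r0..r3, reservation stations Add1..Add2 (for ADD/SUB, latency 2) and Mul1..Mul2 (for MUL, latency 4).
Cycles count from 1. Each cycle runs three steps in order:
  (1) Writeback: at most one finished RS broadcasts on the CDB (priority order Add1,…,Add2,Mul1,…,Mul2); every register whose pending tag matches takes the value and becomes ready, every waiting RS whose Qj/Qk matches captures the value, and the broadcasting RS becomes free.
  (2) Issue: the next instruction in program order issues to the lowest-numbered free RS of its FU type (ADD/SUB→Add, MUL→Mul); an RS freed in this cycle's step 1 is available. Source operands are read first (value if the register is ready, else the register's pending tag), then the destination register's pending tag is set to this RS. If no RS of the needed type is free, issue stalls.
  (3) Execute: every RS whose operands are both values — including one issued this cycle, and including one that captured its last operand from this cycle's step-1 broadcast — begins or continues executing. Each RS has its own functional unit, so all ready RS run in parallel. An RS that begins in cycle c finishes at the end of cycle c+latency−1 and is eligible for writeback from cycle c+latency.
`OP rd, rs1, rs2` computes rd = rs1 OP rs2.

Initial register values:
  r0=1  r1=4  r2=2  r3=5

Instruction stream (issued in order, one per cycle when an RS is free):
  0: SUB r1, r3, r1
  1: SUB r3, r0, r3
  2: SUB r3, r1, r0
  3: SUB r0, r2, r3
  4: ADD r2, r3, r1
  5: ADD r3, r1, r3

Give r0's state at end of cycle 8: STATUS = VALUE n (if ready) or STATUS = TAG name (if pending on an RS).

STATUS = VALUE 2

cycle 1: issue SUB r1<-Add1 // r0:1,r1:Add1,r2:2,r3:5
cycle 2: issue SUB r3<-Add2 // r0:1,r1:Add1,r2:2,r3:Add2
cycle 3: CDB Add1=1; issue SUB r3<-Add1 // r0:1,r1:1,r2:2,r3:Add1
cycle 4: CDB Add2=-4; issue SUB r0<-Add2 // r0:Add2,r1:1,r2:2,r3:Add1
cycle 5: CDB Add1=0; issue ADD r2<-Add1 // r0:Add2,r1:1,r2:Add1,r3:0
cycle 6: stall // r0:Add2,r1:1,r2:Add1,r3:0
cycle 7: CDB Add1=1; issue ADD r3<-Add1 // r0:Add2,r1:1,r2:1,r3:Add1
cycle 8: CDB Add2=2 // r0:2,r1:1,r2:1,r3:Add1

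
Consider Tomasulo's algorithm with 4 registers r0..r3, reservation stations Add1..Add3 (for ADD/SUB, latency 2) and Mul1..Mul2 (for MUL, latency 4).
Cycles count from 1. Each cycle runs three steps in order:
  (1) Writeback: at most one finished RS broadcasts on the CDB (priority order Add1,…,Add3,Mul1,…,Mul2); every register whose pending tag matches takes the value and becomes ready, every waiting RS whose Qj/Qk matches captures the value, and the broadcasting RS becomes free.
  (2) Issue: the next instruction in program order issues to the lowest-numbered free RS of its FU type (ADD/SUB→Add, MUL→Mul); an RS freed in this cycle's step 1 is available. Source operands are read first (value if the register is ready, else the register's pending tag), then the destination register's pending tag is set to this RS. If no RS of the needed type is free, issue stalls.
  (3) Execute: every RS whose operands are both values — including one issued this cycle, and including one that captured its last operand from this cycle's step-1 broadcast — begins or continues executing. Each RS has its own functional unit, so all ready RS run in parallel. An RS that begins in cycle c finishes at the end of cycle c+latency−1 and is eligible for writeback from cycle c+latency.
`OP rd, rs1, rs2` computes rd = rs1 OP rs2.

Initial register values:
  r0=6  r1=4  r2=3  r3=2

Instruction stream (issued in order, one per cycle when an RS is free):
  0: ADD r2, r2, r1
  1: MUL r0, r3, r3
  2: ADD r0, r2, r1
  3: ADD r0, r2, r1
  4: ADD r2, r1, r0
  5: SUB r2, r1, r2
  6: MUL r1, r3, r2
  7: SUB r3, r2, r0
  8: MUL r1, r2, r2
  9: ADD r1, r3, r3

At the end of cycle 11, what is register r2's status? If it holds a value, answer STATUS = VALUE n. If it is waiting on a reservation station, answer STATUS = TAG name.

cycle 1: issue ADD r2<-Add1 // r0:6,r1:4,r2:Add1,r3:2
cycle 2: issue MUL r0<-Mul1 // r0:Mul1,r1:4,r2:Add1,r3:2
cycle 3: CDB Add1=7; issue ADD r0<-Add1 // r0:Add1,r1:4,r2:7,r3:2
cycle 4: issue ADD r0<-Add2 // r0:Add2,r1:4,r2:7,r3:2
cycle 5: CDB Add1=11; issue ADD r2<-Add1 // r0:Add2,r1:4,r2:Add1,r3:2
cycle 6: CDB Add2=11; issue SUB r2<-Add2 // r0:11,r1:4,r2:Add2,r3:2
cycle 7: CDB Mul1=4; issue MUL r1<-Mul1 // r0:11,r1:Mul1,r2:Add2,r3:2
cycle 8: CDB Add1=15; issue SUB r3<-Add1 // r0:11,r1:Mul1,r2:Add2,r3:Add1
cycle 9: issue MUL r1<-Mul2 // r0:11,r1:Mul2,r2:Add2,r3:Add1
cycle 10: CDB Add2=-11; issue ADD r1<-Add2 // r0:11,r1:Add2,r2:-11,r3:Add1
cycle 11: - // r0:11,r1:Add2,r2:-11,r3:Add1

STATUS = VALUE -11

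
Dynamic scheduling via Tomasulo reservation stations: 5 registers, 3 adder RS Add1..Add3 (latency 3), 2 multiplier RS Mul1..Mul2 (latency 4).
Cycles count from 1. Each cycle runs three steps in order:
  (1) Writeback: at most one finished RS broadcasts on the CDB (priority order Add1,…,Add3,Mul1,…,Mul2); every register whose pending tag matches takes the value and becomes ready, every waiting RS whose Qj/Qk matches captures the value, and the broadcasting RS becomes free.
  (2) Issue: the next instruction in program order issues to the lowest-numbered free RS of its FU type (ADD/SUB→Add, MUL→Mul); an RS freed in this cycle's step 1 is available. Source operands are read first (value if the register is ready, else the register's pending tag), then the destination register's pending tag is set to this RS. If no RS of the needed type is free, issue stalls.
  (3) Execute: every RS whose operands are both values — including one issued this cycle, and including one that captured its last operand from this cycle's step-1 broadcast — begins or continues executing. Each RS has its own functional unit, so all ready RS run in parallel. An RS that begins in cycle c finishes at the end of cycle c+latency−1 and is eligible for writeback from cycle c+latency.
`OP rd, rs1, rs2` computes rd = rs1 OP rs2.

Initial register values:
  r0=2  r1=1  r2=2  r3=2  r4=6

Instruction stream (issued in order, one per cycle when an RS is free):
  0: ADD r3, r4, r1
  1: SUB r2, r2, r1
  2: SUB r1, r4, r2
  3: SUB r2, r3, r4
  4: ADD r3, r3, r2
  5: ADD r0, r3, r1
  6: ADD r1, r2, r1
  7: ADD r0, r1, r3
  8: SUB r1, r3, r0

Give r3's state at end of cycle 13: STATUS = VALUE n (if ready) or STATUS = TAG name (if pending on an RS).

STATUS = VALUE 8

  c1: issue ADD r3<-Add1  regs: r0:2,r1:1,r2:2,r3:Add1,r4:6
  c2: issue SUB r2<-Add2  regs: r0:2,r1:1,r2:Add2,r3:Add1,r4:6
  c3: issue SUB r1<-Add3  regs: r0:2,r1:Add3,r2:Add2,r3:Add1,r4:6
  c4: CDB Add1=7; issue SUB r2<-Add1  regs: r0:2,r1:Add3,r2:Add1,r3:7,r4:6
  c5: CDB Add2=1; issue ADD r3<-Add2  regs: r0:2,r1:Add3,r2:Add1,r3:Add2,r4:6
  c6: stall  regs: r0:2,r1:Add3,r2:Add1,r3:Add2,r4:6
  c7: CDB Add1=1; issue ADD r0<-Add1  regs: r0:Add1,r1:Add3,r2:1,r3:Add2,r4:6
  c8: CDB Add3=5; issue ADD r1<-Add3  regs: r0:Add1,r1:Add3,r2:1,r3:Add2,r4:6
  c9: stall  regs: r0:Add1,r1:Add3,r2:1,r3:Add2,r4:6
  c10: CDB Add2=8; issue ADD r0<-Add2  regs: r0:Add2,r1:Add3,r2:1,r3:8,r4:6
  c11: CDB Add3=6; issue SUB r1<-Add3  regs: r0:Add2,r1:Add3,r2:1,r3:8,r4:6
  c12: -  regs: r0:Add2,r1:Add3,r2:1,r3:8,r4:6
  c13: CDB Add1=13  regs: r0:Add2,r1:Add3,r2:1,r3:8,r4:6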